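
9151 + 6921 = 16072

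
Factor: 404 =2^2 * 101^1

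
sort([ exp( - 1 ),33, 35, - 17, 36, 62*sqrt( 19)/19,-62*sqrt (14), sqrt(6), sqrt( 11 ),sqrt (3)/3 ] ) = [  -  62 * sqrt(14), - 17, exp( - 1 ), sqrt(3 )/3, sqrt(6),  sqrt(11), 62 *sqrt( 19)/19,33, 35,36] 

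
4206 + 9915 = 14121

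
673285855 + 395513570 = 1068799425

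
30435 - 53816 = -23381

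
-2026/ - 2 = 1013  +  0/1  =  1013.00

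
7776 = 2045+5731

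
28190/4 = 14095/2 = 7047.50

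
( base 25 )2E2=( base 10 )1602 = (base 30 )1NC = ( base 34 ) 1d4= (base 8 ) 3102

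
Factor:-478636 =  - 2^2*119659^1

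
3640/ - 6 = -607 + 1/3 = - 606.67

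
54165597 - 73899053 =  - 19733456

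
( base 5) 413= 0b1101100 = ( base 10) 108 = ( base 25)48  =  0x6c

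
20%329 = 20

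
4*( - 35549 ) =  - 142196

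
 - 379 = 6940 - 7319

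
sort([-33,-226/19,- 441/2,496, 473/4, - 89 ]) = [- 441/2, - 89, - 33, - 226/19,473/4, 496]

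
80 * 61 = 4880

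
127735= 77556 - -50179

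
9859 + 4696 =14555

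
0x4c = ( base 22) 3a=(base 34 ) 28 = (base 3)2211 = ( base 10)76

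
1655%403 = 43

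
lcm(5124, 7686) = 15372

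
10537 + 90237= 100774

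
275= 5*55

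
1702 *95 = 161690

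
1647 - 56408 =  - 54761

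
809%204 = 197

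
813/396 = 271/132 = 2.05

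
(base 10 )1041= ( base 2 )10000010001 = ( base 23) 1m6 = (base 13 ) 621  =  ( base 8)2021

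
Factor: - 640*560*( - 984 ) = 352665600=2^14 * 3^1*5^2 * 7^1*41^1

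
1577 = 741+836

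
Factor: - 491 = - 491^1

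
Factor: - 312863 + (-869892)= - 5^1*7^1*47^1*719^1  =  - 1182755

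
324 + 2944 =3268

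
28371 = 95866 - 67495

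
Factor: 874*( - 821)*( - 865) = 620684210 = 2^1*5^1 * 19^1*23^1*173^1*821^1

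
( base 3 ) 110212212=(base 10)9392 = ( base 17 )1F88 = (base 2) 10010010110000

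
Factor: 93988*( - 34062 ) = - 2^3*3^1*7^1*811^1 *23497^1 = -3201419256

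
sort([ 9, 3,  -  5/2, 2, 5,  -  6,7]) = [ - 6,-5/2, 2, 3,5 , 7, 9 ] 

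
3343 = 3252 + 91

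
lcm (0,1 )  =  0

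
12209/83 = 147  +  8/83= 147.10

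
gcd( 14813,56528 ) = 1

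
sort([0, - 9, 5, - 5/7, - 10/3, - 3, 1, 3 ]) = [ - 9,-10/3, - 3, - 5/7,  0, 1, 3, 5]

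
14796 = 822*18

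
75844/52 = 1458 + 7/13 = 1458.54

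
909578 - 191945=717633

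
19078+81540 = 100618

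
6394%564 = 190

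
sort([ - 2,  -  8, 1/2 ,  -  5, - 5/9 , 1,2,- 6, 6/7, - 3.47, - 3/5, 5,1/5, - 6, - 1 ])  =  [ - 8, -6, - 6, - 5,  -  3.47,  -  2, - 1, - 3/5, - 5/9, 1/5,1/2 , 6/7,1, 2, 5 ]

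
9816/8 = 1227 = 1227.00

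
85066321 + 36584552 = 121650873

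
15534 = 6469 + 9065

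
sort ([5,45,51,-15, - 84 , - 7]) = [ - 84 ,  -  15, - 7,5 , 45 , 51]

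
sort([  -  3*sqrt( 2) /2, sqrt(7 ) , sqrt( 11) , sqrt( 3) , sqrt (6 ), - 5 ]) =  [ - 5, - 3*sqrt (2 )/2 , sqrt( 3), sqrt( 6 ),sqrt(7 ), sqrt ( 11 ) ]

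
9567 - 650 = 8917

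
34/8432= 1/248  =  0.00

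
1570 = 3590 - 2020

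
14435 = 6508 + 7927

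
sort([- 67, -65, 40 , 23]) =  [  -  67, - 65,23, 40 ] 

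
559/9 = 559/9 = 62.11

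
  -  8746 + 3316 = -5430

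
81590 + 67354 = 148944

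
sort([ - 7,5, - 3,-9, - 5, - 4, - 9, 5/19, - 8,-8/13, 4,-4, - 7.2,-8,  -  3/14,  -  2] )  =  [-9,-9, - 8, - 8,  -  7.2, - 7,-5, - 4, - 4, - 3,-2 ,  -  8/13, - 3/14 , 5/19,4,5 ] 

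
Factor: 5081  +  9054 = 5^1*11^1 *257^1  =  14135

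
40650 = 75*542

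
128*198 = 25344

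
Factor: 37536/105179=96/269 = 2^5*3^1*269^ ( - 1) 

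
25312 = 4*6328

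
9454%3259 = 2936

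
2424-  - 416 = 2840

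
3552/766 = 4 + 244/383 = 4.64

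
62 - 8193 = -8131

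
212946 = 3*70982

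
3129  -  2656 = 473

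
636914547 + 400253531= 1037168078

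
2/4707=2/4707= 0.00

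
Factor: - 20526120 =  - 2^3* 3^2*5^1*23^1*37^1*67^1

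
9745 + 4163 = 13908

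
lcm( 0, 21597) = 0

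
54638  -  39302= 15336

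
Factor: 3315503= 317^1*10459^1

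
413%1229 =413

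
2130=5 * 426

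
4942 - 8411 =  -3469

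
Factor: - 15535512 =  - 2^3*3^2*215771^1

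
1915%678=559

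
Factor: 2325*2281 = 3^1 *5^2*31^1*2281^1 =5303325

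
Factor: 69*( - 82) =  - 5658 = -  2^1 *3^1* 23^1*41^1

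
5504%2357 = 790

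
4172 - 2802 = 1370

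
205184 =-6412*( - 32)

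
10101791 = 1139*8869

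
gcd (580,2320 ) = 580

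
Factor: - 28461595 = - 5^1*5692319^1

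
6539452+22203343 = 28742795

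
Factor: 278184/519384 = 173/323 = 17^( - 1)*19^ ( - 1 )*173^1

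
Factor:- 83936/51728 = -86/53  =  - 2^1* 43^1*53^ ( - 1)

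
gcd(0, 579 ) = 579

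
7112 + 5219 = 12331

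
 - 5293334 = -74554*71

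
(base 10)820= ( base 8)1464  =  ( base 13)4B1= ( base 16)334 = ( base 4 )30310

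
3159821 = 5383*587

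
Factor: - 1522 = -2^1*761^1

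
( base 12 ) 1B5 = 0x119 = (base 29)9k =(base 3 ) 101102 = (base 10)281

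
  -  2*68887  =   - 137774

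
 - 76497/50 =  - 76497/50= - 1529.94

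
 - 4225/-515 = 845/103 = 8.20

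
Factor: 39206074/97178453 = 2^1*79^ (-1 )*823^1*23819^1*1230107^( - 1)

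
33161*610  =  20228210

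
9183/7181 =9183/7181 = 1.28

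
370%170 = 30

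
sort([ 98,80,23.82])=[ 23.82 , 80, 98] 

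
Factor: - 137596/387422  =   - 68798/193711  =  -2^1*7^(-1)*41^1*839^1*27673^( - 1)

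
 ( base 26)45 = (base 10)109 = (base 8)155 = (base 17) 67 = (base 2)1101101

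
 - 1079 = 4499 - 5578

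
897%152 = 137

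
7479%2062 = 1293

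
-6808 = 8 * ( - 851 )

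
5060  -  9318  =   - 4258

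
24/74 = 12/37 = 0.32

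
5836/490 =11 + 223/245 = 11.91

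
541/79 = 6 + 67/79 = 6.85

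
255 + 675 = 930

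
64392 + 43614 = 108006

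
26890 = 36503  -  9613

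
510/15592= 255/7796 =0.03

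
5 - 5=0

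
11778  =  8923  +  2855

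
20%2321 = 20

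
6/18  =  1/3 =0.33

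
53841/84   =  17947/28 = 640.96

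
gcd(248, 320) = 8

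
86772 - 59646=27126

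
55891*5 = 279455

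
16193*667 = 10800731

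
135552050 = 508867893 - 373315843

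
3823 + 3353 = 7176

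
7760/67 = 115+55/67 = 115.82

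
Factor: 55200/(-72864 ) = - 3^( - 1)*  5^2 * 11^( - 1) = -25/33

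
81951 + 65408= 147359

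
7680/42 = 1280/7 = 182.86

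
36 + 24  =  60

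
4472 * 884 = 3953248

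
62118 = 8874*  7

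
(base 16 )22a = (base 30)ie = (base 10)554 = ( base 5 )4204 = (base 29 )j3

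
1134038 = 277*4094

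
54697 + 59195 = 113892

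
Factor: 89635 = 5^1*7^1*13^1*197^1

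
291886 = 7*41698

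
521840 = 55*9488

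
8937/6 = 2979/2 =1489.50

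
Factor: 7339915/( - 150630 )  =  -2^( - 1) * 3^ ( - 1 )*11^1*113^1* 1181^1 * 5021^( - 1) =-  1467983/30126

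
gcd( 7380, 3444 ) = 492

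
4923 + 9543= 14466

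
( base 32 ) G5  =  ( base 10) 517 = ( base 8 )1005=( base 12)371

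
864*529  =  457056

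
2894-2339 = 555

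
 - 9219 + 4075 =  - 5144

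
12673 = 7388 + 5285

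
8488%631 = 285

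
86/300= 43/150 = 0.29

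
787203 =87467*9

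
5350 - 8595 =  - 3245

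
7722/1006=7+340/503=7.68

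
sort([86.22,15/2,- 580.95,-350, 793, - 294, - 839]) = [  -  839,- 580.95, - 350, - 294,  15/2,86.22, 793]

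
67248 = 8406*8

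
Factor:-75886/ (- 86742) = 37943/43371 = 3^( - 2)*19^1*61^( - 1 )*79^( - 1)*1997^1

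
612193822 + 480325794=1092519616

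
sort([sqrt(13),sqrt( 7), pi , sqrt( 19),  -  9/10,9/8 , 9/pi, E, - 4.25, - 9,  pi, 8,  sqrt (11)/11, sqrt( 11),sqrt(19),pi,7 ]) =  [ - 9, - 4.25,  -  9/10, sqrt(11 ) /11, 9/8, sqrt( 7 ) , E,9/pi , pi,pi, pi , sqrt(11),sqrt(13), sqrt(19),sqrt(19), 7, 8]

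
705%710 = 705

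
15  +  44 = 59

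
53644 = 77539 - 23895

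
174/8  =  21 + 3/4 = 21.75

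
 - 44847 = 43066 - 87913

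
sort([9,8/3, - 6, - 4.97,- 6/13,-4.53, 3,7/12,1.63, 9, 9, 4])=[ - 6, - 4.97,-4.53,  -  6/13 , 7/12,1.63, 8/3,3,  4, 9,9,9 ]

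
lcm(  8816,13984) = 405536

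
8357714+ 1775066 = 10132780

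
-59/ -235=59/235 = 0.25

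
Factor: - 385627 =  - 11^2*3187^1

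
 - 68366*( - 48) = 3281568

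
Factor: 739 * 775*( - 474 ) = -2^1*3^1  *5^2 * 31^1 *79^1 * 739^1 = - 271471650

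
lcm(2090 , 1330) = 14630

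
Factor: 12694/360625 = 2^1 * 5^(-4) *11^1 = 22/625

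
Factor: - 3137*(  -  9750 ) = 30585750 = 2^1*3^1*5^3 *13^1*3137^1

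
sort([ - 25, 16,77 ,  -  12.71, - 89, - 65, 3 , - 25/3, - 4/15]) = [ - 89, -65, - 25, - 12.71,-25/3 , - 4/15, 3, 16, 77 ] 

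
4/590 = 2/295= 0.01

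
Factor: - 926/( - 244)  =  463/122 = 2^( - 1)*61^(-1 )*463^1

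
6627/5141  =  1 + 1486/5141 = 1.29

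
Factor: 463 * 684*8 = 2533536 = 2^5*3^2*19^1  *463^1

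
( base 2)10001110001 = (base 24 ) 1n9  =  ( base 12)7a9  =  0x471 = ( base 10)1137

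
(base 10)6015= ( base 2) 1011101111111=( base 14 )2299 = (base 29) 74C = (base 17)13de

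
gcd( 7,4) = 1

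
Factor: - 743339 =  -743339^1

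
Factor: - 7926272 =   -  2^9 *113^1*137^1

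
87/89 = 87/89 =0.98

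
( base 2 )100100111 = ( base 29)A5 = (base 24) c7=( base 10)295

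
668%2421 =668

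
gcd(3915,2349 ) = 783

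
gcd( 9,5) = 1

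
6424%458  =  12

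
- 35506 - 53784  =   - 89290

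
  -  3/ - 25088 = 3/25088 =0.00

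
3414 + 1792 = 5206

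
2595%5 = 0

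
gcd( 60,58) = 2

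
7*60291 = 422037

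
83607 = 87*961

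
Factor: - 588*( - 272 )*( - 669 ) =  - 106997184 = - 2^6*3^2*7^2*17^1*223^1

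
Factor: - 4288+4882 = 594 = 2^1 * 3^3*11^1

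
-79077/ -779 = 79077/779 = 101.51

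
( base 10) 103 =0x67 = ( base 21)4j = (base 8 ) 147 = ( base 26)3p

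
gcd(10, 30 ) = 10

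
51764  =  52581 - 817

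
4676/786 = 5 + 373/393 = 5.95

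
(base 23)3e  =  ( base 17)4f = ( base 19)47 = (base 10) 83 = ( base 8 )123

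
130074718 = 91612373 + 38462345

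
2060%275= 135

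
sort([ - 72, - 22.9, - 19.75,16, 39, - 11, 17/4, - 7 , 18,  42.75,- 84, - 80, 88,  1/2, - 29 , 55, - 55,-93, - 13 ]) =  [ - 93, - 84, - 80, - 72, - 55, - 29, - 22.9, - 19.75,-13, - 11, - 7,  1/2,17/4, 16 , 18,39, 42.75, 55,  88]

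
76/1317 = 76/1317 = 0.06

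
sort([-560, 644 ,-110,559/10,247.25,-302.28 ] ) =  [ - 560,-302.28, - 110,559/10  ,  247.25,644 ]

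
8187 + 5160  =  13347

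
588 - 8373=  - 7785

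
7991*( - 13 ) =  - 103883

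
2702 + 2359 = 5061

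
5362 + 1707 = 7069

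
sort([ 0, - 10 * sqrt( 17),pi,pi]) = [ - 10*sqrt (17),0,pi,pi ]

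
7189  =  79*91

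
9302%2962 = 416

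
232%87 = 58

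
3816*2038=7777008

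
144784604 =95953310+48831294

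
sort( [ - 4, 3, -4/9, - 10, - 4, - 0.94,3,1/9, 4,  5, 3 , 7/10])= [-10,-4,- 4, - 0.94, - 4/9, 1/9,7/10, 3,3, 3, 4,5 ]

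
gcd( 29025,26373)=3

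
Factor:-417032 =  - 2^3*7^1*11^1*677^1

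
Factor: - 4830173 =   -  1889^1*2557^1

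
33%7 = 5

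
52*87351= 4542252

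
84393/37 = 2280+33/37 = 2280.89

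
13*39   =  507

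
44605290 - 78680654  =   - 34075364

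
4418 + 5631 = 10049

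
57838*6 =347028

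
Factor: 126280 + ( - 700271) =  - 11^1 *52181^1 = - 573991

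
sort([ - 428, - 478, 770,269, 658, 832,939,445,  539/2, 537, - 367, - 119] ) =[ -478,-428, - 367, - 119,269, 539/2, 445,537, 658,  770,832,939] 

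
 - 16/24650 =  - 1 + 12317/12325 = - 0.00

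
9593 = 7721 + 1872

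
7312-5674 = 1638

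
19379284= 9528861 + 9850423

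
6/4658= 3/2329 = 0.00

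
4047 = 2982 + 1065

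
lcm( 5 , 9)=45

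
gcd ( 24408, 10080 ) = 72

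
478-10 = 468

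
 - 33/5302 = - 1 + 479/482= - 0.01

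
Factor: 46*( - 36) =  - 1656 = - 2^3 *3^2*23^1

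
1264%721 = 543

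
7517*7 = 52619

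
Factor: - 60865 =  - 5^1*7^1*  37^1*47^1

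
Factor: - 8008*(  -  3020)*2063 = 49891922080 = 2^5* 5^1*7^1*11^1*13^1*151^1*2063^1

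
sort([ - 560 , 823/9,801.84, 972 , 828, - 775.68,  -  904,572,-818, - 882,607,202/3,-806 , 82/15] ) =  [ - 904,  -  882 , - 818,  -  806, - 775.68 , - 560,82/15, 202/3,  823/9,  572,607,801.84,828,972 ]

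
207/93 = 2 + 7/31 = 2.23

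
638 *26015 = 16597570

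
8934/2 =4467 = 4467.00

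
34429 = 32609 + 1820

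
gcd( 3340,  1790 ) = 10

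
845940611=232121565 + 613819046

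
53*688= 36464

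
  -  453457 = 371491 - 824948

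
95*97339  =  9247205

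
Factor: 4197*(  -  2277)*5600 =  - 53516786400= - 2^5  *  3^3*5^2 * 7^1*  11^1*23^1*1399^1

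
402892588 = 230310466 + 172582122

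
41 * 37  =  1517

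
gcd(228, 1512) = 12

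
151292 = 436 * 347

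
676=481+195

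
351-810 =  - 459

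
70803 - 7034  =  63769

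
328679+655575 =984254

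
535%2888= 535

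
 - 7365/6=-1228 + 1/2 =-  1227.50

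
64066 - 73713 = - 9647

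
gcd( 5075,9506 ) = 7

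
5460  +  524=5984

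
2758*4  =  11032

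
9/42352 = 9/42352 = 0.00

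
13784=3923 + 9861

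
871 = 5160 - 4289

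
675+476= 1151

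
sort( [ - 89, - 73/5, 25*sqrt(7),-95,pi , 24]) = [ - 95,-89, - 73/5, pi,24,25 * sqrt(7 )]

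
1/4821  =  1/4821 =0.00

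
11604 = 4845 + 6759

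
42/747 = 14/249 = 0.06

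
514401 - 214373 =300028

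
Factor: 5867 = 5867^1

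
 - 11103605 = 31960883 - 43064488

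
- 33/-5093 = 3/463 = 0.01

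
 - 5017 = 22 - 5039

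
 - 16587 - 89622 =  - 106209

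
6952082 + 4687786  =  11639868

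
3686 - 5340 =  - 1654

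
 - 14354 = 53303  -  67657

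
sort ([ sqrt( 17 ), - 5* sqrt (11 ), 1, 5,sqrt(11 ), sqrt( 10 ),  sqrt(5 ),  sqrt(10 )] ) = [ - 5 * sqrt(11 ),  1,  sqrt(5),sqrt(10 ) , sqrt( 10),sqrt( 11 ), sqrt( 17), 5 ]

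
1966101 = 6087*323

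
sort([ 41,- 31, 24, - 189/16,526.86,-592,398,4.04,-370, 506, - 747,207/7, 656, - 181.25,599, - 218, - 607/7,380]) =[ - 747, - 592,  -  370, - 218,-181.25, - 607/7,-31, - 189/16,4.04,24,207/7, 41, 380,398, 506, 526.86,  599, 656]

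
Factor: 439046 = 2^1*219523^1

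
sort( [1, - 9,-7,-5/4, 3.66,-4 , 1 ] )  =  [-9, - 7, - 4 , - 5/4, 1,1, 3.66 ]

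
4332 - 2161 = 2171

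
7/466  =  7/466= 0.02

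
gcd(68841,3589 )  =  1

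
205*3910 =801550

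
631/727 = 631/727 = 0.87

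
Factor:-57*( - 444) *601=2^2*3^2*19^1*37^1*601^1=15210108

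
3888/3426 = 1 + 77/571=1.13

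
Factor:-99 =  - 3^2*11^1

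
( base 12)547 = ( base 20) 1IF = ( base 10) 775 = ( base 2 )1100000111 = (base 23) 1AG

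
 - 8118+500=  - 7618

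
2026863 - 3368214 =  - 1341351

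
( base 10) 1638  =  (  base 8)3146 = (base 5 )23023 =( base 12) B46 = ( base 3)2020200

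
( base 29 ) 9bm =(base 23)ell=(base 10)7910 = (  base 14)2c50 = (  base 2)1111011100110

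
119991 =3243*37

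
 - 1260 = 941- 2201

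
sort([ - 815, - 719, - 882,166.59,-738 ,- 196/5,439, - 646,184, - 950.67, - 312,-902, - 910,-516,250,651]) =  [ - 950.67, - 910, - 902, - 882 , - 815,-738,- 719,-646 ,-516, - 312, - 196/5,  166.59,184,250,439,  651]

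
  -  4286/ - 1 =4286/1 = 4286.00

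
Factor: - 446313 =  - 3^1*7^1*53^1*401^1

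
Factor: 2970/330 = 3^2 = 9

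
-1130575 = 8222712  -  9353287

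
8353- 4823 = 3530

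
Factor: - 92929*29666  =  -2756831714=-2^1*7^1*13^1 * 19^1*67^1*73^1*163^1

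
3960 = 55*72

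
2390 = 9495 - 7105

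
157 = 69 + 88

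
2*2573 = 5146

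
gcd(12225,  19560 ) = 2445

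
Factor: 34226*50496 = 2^7 * 3^1*109^1*157^1*263^1 = 1728276096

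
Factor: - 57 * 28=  - 1596 =- 2^2 * 3^1*7^1 * 19^1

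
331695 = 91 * 3645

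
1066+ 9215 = 10281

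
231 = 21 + 210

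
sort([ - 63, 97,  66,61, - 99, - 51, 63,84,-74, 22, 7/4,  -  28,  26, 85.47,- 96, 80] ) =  [ - 99, - 96,  -  74,  -  63, - 51, - 28, 7/4,22, 26,61, 63  ,  66, 80,  84, 85.47,  97] 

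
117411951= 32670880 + 84741071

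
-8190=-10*819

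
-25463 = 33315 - 58778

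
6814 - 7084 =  - 270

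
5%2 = 1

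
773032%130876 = 118652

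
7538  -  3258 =4280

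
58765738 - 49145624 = 9620114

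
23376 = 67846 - 44470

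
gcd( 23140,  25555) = 5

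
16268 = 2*8134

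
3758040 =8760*429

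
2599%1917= 682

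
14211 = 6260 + 7951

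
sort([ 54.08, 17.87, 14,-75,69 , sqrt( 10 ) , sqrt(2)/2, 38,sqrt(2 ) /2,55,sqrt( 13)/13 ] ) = [ - 75, sqrt ( 13) /13 , sqrt(  2) /2,sqrt( 2 ) /2, sqrt (10 ),14, 17.87,38,54.08, 55 , 69] 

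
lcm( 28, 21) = 84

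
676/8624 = 169/2156= 0.08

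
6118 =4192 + 1926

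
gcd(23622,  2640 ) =6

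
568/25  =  22 + 18/25 = 22.72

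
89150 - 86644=2506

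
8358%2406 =1140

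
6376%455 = 6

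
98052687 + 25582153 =123634840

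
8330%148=42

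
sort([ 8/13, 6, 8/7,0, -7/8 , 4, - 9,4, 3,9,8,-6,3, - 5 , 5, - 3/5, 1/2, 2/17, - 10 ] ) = [-10,-9, - 6, - 5, - 7/8, - 3/5,0,2/17, 1/2, 8/13,8/7, 3, 3,  4, 4, 5,6, 8, 9] 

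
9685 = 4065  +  5620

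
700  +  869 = 1569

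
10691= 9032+1659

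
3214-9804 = -6590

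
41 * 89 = 3649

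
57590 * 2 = 115180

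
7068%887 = 859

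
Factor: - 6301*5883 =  - 3^1*37^1 *53^1*6301^1 = - 37068783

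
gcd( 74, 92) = 2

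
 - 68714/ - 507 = 135 + 269/507 = 135.53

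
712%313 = 86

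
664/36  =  166/9=18.44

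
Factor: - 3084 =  - 2^2*3^1*257^1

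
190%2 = 0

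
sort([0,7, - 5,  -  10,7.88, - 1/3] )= [ - 10, - 5, - 1/3, 0 , 7, 7.88] 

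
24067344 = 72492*332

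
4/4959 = 4/4959 = 0.00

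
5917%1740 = 697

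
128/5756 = 32/1439 = 0.02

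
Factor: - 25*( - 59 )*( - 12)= -17700 = - 2^2*3^1* 5^2*59^1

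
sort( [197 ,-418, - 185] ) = [ - 418, - 185,  197]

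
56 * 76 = 4256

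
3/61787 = 3/61787 = 0.00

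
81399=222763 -141364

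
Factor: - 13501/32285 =  -  23/55=-  5^( - 1 )*11^( -1 )*23^1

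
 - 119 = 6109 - 6228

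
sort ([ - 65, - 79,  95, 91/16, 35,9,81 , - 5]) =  [  -  79, - 65, - 5, 91/16,9,35 , 81, 95]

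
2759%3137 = 2759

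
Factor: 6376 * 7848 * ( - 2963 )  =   - 2^6*3^2 * 109^1 * 797^1*2963^1=- 148265106624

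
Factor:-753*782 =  -588846 = - 2^1* 3^1 * 17^1*23^1*251^1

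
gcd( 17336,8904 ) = 8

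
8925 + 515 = 9440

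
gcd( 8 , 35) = 1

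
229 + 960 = 1189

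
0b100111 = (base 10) 39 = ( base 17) 25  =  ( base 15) 29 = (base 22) 1h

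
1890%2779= 1890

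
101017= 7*14431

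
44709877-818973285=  - 774263408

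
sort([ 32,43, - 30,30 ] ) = [ - 30, 30,32, 43 ]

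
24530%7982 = 584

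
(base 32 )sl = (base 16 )395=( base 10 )917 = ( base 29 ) 12I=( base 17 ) 32G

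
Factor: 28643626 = 2^1 * 11^1*389^1*3347^1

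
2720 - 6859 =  - 4139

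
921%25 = 21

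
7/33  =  7/33 = 0.21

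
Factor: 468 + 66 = 2^1*3^1*89^1 = 534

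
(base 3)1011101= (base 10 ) 847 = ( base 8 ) 1517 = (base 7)2320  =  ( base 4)31033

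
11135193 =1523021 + 9612172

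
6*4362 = 26172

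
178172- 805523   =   - 627351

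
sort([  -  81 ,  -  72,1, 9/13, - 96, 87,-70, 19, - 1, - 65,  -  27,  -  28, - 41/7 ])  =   [ - 96, - 81,-72, - 70, - 65, - 28, - 27, - 41/7, - 1, 9/13,1,19,87 ]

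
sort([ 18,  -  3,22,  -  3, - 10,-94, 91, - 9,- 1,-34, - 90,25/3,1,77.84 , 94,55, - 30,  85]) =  [- 94, - 90  , - 34,  -  30, - 10, - 9,  -  3, - 3,  -  1,1,25/3 , 18,22,55, 77.84, 85,  91, 94] 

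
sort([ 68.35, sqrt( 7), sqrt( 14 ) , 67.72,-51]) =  [ - 51,sqrt(7 ),sqrt( 14 ),67.72, 68.35]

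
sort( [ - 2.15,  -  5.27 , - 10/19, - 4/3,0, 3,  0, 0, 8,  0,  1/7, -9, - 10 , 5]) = [-10,  -  9, - 5.27,- 2.15, - 4/3 , - 10/19,  0,0 , 0, 0,1/7,3, 5,8 ] 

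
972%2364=972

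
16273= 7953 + 8320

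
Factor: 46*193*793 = 2^1*13^1*23^1*61^1*193^1 = 7040254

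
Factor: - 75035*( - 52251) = 3^1*5^1*43^1*349^1*17417^1 = 3920653785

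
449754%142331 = 22761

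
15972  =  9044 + 6928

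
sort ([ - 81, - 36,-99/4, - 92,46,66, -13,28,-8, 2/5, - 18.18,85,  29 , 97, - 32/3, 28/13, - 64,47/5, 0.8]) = [ - 92 , - 81, - 64,-36, - 99/4,- 18.18, - 13 , - 32/3,  -  8 , 2/5, 0.8 , 28/13,47/5 , 28, 29,46, 66 , 85 , 97]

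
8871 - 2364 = 6507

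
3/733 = 3/733 =0.00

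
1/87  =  1/87= 0.01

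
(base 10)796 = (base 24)194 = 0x31C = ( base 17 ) 2ce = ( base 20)1JG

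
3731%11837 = 3731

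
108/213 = 36/71 = 0.51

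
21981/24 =7327/8 = 915.88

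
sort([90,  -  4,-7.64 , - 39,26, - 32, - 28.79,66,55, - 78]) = [ - 78, - 39 ,  -  32, - 28.79, - 7.64,  -  4,26, 55,66,90]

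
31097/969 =32 + 89/969 = 32.09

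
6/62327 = 6/62327 = 0.00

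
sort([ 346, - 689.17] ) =[ - 689.17, 346]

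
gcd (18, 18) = 18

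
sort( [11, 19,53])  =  [11,19,53 ] 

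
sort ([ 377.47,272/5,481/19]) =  [481/19 , 272/5, 377.47]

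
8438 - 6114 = 2324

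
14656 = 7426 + 7230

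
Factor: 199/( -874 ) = -2^(-1)*19^ (-1) * 23^(-1) *199^1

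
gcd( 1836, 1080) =108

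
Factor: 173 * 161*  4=2^2*7^1* 23^1*173^1 = 111412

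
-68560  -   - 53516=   -  15044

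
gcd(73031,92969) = 1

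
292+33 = 325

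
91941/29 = 91941/29= 3170.38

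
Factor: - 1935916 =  - 2^2*113^1*4283^1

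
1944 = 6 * 324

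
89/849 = 89/849 = 0.10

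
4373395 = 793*5515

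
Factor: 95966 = 2^1*13^1*3691^1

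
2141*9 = 19269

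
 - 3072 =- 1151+  -  1921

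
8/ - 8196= - 2/2049=-0.00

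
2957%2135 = 822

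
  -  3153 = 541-3694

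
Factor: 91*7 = 7^2*13^1 = 637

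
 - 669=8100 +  -8769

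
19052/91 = 19052/91 =209.36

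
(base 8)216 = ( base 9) 167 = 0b10001110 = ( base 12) ba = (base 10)142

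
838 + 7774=8612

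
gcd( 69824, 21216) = 32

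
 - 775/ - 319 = 775/319= 2.43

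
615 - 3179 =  - 2564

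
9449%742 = 545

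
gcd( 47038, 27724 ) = 58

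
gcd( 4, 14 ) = 2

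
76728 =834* 92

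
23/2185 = 1/95=0.01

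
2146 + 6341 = 8487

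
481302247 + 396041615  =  877343862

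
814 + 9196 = 10010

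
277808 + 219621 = 497429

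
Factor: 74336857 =7^1*61^1*174091^1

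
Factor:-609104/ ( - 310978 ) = 304552/155489 = 2^3* 61^(- 1) * 2549^( - 1 )*38069^1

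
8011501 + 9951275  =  17962776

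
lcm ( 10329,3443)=10329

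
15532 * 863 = 13404116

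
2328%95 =48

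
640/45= 14 + 2/9 = 14.22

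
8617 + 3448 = 12065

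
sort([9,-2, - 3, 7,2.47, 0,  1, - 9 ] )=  [ - 9,-3,  -  2, 0, 1,  2.47, 7,9]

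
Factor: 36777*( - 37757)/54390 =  - 2^( - 1)*5^( - 1)*7^(-2)*13^1*17^1*23^1*37^( - 1 ) * 41^1*2221^1 = -  462863063/18130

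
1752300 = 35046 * 50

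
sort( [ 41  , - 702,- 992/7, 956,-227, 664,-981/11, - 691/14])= [ - 702, - 227,-992/7, -981/11, - 691/14, 41, 664,956 ] 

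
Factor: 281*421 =281^1*421^1 = 118301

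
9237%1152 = 21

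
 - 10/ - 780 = 1/78 =0.01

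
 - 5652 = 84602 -90254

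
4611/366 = 12 + 73/122 = 12.60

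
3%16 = 3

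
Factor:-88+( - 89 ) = -3^1*59^1 = - 177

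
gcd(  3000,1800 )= 600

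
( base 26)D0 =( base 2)101010010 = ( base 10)338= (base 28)C2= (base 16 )152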